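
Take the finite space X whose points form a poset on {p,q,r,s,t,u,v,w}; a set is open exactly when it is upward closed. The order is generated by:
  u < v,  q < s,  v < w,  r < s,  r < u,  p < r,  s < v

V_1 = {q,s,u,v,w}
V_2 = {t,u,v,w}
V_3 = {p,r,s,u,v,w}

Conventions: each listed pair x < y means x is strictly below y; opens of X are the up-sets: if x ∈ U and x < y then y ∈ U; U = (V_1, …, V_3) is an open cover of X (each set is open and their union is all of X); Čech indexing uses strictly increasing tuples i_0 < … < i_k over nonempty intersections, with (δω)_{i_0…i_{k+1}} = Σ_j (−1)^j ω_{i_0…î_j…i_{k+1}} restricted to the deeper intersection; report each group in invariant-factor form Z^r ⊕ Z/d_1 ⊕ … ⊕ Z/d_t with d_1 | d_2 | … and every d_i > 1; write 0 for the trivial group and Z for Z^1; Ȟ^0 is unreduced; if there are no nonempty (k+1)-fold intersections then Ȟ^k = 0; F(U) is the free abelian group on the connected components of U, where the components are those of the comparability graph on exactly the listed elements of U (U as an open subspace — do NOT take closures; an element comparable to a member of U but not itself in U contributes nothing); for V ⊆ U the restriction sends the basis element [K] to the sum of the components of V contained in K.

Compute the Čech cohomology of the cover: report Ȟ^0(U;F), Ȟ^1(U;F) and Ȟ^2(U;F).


nonempty intersections:
  V12={u,v,w} V13={s,u,v,w} V23={u,v,w}
  V123={u,v,w}
components per intersection:
  V1: {q,s,u,v,w}
  V2: {t} {u,v,w}
  V3: {p,r,s,u,v,w}
  V12: {u,v,w}
  V13: {s,u,v,w}
  V23: {u,v,w}
  V123: {u,v,w}
C dims 4,3,1; δ0: rk 2, SNF 1^2; δ1: rk 1, SNF 1^1
Ȟ^0: (4−2)−0=2 ⇒ Z^2
Ȟ^1: (3−1)−2=0 ⇒ 0
Ȟ^2: (1−0)−1=0 ⇒ 0

Ȟ^0 ≅ Z^2, Ȟ^1 ≅ 0, Ȟ^2 ≅ 0


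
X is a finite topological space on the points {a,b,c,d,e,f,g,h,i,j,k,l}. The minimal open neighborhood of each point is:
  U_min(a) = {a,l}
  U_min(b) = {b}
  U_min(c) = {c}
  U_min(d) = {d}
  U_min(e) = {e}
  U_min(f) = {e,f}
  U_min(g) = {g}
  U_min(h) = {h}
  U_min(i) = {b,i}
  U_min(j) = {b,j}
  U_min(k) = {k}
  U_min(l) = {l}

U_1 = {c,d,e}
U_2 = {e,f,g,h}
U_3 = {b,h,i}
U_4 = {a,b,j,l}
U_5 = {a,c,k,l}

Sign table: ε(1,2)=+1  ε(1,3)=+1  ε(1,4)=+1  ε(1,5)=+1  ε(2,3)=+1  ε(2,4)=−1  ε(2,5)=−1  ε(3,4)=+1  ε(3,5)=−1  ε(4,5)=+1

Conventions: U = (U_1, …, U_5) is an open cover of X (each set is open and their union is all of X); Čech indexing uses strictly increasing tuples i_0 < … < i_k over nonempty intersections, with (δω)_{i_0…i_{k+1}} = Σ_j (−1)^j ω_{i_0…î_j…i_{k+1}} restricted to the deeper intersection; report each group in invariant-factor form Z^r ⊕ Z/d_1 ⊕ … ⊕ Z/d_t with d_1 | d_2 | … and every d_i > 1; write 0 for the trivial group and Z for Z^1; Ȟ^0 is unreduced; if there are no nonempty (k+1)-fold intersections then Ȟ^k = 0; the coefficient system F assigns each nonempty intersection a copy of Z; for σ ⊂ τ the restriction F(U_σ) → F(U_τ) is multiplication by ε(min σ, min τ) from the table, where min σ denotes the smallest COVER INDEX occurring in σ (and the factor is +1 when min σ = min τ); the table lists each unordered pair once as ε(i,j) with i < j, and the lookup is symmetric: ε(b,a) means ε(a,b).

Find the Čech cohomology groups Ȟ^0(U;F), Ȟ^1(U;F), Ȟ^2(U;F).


cover nerve:
  U12={e} U15={c} U23={h} U34={b} U45={a,l}
C dims 5,5; δ0: rk 4, SNF 1^4
Ȟ^0: (5−4)−0=1 ⇒ Z
Ȟ^1: (5−0)−4=1 ⇒ Z
Ȟ^2: (0−0)−0=0 ⇒ 0

Ȟ^0 = Z, Ȟ^1 = Z and Ȟ^2 = 0


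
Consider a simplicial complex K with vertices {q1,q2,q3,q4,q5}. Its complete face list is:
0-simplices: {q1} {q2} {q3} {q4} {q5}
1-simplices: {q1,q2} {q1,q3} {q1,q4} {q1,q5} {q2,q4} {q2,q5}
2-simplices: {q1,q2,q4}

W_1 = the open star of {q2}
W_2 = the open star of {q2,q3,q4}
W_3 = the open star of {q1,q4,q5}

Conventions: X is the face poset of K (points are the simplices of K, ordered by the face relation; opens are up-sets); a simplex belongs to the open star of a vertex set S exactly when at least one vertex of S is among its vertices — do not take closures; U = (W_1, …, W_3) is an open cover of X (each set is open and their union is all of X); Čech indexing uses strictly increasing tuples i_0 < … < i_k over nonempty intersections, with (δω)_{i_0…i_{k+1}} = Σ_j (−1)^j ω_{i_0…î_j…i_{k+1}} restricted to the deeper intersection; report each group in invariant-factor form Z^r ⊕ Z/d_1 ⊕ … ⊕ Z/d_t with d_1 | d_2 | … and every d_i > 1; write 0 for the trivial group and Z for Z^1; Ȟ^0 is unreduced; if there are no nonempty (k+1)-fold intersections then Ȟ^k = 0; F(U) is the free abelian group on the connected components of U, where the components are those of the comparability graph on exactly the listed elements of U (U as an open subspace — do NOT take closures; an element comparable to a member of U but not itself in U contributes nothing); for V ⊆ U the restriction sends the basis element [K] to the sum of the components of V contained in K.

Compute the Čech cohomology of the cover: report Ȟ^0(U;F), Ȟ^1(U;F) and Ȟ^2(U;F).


nerve of the cover:
  W1={{q2},{q1,q2},{q2,q4},{q2,q5},{q1,q2,q4}} W2={{q2},{q3},{q4},{q1,q2},{q1,q3},{q1,q4},{q2,q4},{q2,q5},{q1,q2,q4}} W3={{q1},{q4},{q5},{q1,q2},{q1,q3},{q1,q4},{q1,q5},{q2,q4},{q2,q5},{q1,q2,q4}}
  W12={{q2},{q1,q2},{q2,q4},{q2,q5},{q1,q2,q4}} W13={{q1,q2},{q2,q4},{q2,q5},{q1,q2,q4}} W23={{q4},{q1,q2},{q1,q3},{q1,q4},{q2,q4},{q2,q5},{q1,q2,q4}}
  W123={{q1,q2},{q2,q4},{q2,q5},{q1,q2,q4}}
components per intersection:
  W1: {{q2},{q1,q2},{q2,q4},{q2,q5},{q1,q2,q4}}
  W2: {{q2},{q4},{q1,q2},{q1,q4},{q2,q4},{q2,q5},{q1,q2,q4}} {{q3},{q1,q3}}
  W3: {{q1},{q4},{q5},{q1,q2},{q1,q3},{q1,q4},{q1,q5},{q2,q4},{q2,q5},{q1,q2,q4}}
  W12: {{q2},{q1,q2},{q2,q4},{q2,q5},{q1,q2,q4}}
  W13: {{q1,q2},{q2,q4},{q1,q2,q4}} {{q2,q5}}
  W23: {{q4},{q1,q2},{q1,q4},{q2,q4},{q1,q2,q4}} {{q1,q3}} {{q2,q5}}
  W123: {{q1,q2},{q2,q4},{q1,q2,q4}} {{q2,q5}}
C dims 4,6,2; δ0: rk 3, SNF 1^3; δ1: rk 2, SNF 1^2
Ȟ^0 = (4 − 3) − 0 = 1, so Ȟ^0 ≅ Z
Ȟ^1 = (6 − 2) − 3 = 1, so Ȟ^1 ≅ Z
Ȟ^2 = (2 − 0) − 2 = 0, so Ȟ^2 ≅ 0

Ȟ^0 ≅ Z,  Ȟ^1 ≅ Z,  Ȟ^2 ≅ 0


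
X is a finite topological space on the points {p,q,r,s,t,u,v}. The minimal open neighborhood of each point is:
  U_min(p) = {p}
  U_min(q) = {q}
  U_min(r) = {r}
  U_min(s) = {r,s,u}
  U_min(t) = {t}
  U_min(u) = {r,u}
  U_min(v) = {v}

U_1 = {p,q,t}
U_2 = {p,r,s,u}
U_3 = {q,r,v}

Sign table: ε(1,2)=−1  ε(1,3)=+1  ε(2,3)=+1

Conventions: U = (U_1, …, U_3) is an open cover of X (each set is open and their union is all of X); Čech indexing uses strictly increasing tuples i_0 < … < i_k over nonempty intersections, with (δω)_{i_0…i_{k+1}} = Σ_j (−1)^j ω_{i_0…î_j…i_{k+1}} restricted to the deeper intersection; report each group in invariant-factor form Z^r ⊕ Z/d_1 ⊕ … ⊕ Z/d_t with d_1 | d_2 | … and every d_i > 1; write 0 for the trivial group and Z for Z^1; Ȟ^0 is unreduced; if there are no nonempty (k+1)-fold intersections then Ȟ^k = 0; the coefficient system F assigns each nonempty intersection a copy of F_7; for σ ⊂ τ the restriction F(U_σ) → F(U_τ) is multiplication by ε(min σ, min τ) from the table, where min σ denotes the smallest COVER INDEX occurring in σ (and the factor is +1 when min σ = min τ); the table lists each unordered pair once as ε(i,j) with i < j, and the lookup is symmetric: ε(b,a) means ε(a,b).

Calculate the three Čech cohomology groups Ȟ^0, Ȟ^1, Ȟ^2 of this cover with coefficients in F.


cover nerve:
  U12={p} U13={q} U23={r}
C dims 3,3; δ0: rk_F7 3
Ȟ^0: (3−3)−0=0 ⇒ 0
Ȟ^1: (3−0)−3=0 ⇒ 0
Ȟ^2: (0−0)−0=0 ⇒ 0

Ȟ^0(U;F) ≅ 0, Ȟ^1(U;F) ≅ 0 and Ȟ^2(U;F) ≅ 0


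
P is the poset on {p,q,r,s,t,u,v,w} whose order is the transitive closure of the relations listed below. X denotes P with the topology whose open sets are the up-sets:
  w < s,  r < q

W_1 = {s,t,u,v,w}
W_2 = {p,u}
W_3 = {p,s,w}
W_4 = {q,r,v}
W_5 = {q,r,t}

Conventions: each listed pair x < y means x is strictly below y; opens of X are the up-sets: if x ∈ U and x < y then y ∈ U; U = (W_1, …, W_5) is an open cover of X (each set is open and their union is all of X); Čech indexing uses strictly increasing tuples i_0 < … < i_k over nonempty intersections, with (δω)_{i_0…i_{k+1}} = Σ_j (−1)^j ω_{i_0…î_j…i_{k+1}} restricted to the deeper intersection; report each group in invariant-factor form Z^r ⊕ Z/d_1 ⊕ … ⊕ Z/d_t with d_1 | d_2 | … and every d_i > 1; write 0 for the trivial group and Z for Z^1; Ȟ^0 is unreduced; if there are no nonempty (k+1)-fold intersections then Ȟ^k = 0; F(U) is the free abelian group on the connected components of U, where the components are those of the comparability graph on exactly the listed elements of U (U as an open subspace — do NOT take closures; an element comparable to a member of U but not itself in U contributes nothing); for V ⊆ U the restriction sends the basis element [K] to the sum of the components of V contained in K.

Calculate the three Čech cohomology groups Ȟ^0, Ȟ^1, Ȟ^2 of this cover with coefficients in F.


Ȟ^0 ≅ Z^6,  Ȟ^1 ≅ 0,  Ȟ^2 ≅ 0

nonempty intersections:
  W12={u} W13={s,w} W14={v} W15={t} W23={p} W45={q,r}
components per intersection:
  W1: {s,w} {t} {u} {v}
  W2: {p} {u}
  W3: {p} {s,w}
  W4: {q,r} {v}
  W5: {q,r} {t}
  W12: {u}
  W13: {s,w}
  W14: {v}
  W15: {t}
  W23: {p}
  W45: {q,r}
C dims 12,6; δ0: rk 6, SNF 1^6
Ȟ^0: (12−6)−0=6 ⇒ Z^6
Ȟ^1: (6−0)−6=0 ⇒ 0
Ȟ^2: (0−0)−0=0 ⇒ 0


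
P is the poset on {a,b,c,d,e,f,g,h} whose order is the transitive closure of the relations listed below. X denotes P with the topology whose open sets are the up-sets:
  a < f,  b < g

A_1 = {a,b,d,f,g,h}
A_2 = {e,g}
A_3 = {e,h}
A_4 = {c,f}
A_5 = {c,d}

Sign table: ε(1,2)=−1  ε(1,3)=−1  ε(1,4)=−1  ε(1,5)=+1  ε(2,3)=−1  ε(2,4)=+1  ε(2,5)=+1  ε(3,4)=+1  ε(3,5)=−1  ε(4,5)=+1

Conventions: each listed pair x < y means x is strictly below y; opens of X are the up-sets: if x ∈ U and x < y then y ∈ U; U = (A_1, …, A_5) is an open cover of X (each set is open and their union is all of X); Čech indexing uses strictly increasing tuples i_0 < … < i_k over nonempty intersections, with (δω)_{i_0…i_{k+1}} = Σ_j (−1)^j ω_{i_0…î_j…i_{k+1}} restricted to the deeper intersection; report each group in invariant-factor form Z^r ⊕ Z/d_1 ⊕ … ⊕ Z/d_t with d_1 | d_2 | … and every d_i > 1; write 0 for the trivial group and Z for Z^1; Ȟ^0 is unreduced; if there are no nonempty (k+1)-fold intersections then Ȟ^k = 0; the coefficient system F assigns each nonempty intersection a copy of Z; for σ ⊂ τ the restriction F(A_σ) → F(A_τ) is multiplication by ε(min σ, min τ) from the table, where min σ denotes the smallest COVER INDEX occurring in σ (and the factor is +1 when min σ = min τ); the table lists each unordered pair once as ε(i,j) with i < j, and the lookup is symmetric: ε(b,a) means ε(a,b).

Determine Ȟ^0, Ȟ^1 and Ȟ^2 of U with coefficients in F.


nerve of the cover:
  A12={g} A13={h} A14={f} A15={d} A23={e} A45={c}
C dims 5,6; δ0: rk 5, SNF 1^4·2
Ȟ^0 = (5 − 5) − 0 = 0, so Ȟ^0 ≅ 0
Ȟ^1 = (6 − 0) − 5 = 1 plus torsion [2], so Ȟ^1 ≅ Z ⊕ Z/2
Ȟ^2 = (0 − 0) − 0 = 0, so Ȟ^2 ≅ 0

Ȟ^0 = 0, Ȟ^1 = Z ⊕ Z/2 and Ȟ^2 = 0


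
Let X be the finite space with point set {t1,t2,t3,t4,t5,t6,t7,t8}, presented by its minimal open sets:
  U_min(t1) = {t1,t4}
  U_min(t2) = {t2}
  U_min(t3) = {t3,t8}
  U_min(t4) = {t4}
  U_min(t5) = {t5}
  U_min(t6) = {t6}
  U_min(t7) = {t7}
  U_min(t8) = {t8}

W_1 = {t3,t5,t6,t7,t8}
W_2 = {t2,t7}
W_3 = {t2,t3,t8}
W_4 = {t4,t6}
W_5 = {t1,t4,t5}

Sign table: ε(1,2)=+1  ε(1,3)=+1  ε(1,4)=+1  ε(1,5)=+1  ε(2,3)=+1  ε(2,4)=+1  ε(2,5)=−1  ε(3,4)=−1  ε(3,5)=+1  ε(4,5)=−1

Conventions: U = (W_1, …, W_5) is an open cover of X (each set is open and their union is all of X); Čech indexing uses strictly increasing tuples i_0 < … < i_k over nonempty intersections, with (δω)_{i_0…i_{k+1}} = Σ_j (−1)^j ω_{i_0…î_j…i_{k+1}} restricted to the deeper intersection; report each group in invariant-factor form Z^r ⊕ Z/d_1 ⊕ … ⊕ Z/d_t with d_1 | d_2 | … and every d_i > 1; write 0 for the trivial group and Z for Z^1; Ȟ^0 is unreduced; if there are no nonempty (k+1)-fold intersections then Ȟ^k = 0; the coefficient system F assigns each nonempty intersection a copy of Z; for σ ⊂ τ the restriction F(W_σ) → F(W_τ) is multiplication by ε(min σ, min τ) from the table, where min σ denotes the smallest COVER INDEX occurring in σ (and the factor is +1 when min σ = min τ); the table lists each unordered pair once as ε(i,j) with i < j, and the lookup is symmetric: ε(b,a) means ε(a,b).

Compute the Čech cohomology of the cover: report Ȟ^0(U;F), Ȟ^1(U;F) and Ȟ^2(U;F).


Ȟ^0(U;F) ≅ 0; Ȟ^1(U;F) ≅ Z ⊕ Z/2; Ȟ^2(U;F) ≅ 0

nerve of the cover:
  W12={t7} W13={t3,t8} W14={t6} W15={t5} W23={t2} W45={t4}
C dims 5,6; δ0: rk 5, SNF 1^4·2
Ȟ^0 = (5 − 5) − 0 = 0, so Ȟ^0 ≅ 0
Ȟ^1 = (6 − 0) − 5 = 1 plus torsion [2], so Ȟ^1 ≅ Z ⊕ Z/2
Ȟ^2 = (0 − 0) − 0 = 0, so Ȟ^2 ≅ 0


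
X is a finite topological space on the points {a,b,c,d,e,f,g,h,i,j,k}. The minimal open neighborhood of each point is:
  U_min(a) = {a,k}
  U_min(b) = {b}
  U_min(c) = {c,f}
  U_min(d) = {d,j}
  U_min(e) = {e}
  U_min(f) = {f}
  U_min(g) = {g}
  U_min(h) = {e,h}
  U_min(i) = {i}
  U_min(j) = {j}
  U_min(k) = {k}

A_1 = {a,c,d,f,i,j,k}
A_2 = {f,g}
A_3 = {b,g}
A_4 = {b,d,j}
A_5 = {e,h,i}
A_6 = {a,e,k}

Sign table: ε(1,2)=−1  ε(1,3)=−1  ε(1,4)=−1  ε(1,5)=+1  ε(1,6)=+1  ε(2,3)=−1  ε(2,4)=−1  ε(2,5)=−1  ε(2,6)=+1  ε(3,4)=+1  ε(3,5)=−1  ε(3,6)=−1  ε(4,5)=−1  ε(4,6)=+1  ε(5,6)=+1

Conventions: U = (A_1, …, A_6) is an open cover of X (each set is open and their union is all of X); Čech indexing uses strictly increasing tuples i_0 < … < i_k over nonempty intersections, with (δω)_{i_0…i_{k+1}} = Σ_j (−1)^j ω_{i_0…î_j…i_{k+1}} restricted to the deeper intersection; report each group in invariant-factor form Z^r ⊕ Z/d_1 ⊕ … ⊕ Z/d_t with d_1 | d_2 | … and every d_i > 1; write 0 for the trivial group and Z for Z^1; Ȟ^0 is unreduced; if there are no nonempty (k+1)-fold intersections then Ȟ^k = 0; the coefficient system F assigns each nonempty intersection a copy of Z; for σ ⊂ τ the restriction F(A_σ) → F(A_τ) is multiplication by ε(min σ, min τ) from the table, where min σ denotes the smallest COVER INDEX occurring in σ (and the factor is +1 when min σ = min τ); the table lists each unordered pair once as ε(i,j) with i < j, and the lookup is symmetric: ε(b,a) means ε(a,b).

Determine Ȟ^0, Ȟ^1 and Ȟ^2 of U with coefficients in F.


Ȟ^0 ≅ 0, Ȟ^1 ≅ Z ⊕ Z/2, Ȟ^2 ≅ 0

nonempty overlaps:
  A12={f} A14={d,j} A15={i} A16={a,k} A23={g} A34={b} A56={e}
C dims 6,7; δ0: rk 6, SNF 1^5·2
degree 0: 6−6−0 = 0 → Ȟ^0 ≅ 0
degree 1: 7−0−6 = 1 plus torsion [2] → Ȟ^1 ≅ Z ⊕ Z/2
degree 2: 0−0−0 = 0 → Ȟ^2 ≅ 0


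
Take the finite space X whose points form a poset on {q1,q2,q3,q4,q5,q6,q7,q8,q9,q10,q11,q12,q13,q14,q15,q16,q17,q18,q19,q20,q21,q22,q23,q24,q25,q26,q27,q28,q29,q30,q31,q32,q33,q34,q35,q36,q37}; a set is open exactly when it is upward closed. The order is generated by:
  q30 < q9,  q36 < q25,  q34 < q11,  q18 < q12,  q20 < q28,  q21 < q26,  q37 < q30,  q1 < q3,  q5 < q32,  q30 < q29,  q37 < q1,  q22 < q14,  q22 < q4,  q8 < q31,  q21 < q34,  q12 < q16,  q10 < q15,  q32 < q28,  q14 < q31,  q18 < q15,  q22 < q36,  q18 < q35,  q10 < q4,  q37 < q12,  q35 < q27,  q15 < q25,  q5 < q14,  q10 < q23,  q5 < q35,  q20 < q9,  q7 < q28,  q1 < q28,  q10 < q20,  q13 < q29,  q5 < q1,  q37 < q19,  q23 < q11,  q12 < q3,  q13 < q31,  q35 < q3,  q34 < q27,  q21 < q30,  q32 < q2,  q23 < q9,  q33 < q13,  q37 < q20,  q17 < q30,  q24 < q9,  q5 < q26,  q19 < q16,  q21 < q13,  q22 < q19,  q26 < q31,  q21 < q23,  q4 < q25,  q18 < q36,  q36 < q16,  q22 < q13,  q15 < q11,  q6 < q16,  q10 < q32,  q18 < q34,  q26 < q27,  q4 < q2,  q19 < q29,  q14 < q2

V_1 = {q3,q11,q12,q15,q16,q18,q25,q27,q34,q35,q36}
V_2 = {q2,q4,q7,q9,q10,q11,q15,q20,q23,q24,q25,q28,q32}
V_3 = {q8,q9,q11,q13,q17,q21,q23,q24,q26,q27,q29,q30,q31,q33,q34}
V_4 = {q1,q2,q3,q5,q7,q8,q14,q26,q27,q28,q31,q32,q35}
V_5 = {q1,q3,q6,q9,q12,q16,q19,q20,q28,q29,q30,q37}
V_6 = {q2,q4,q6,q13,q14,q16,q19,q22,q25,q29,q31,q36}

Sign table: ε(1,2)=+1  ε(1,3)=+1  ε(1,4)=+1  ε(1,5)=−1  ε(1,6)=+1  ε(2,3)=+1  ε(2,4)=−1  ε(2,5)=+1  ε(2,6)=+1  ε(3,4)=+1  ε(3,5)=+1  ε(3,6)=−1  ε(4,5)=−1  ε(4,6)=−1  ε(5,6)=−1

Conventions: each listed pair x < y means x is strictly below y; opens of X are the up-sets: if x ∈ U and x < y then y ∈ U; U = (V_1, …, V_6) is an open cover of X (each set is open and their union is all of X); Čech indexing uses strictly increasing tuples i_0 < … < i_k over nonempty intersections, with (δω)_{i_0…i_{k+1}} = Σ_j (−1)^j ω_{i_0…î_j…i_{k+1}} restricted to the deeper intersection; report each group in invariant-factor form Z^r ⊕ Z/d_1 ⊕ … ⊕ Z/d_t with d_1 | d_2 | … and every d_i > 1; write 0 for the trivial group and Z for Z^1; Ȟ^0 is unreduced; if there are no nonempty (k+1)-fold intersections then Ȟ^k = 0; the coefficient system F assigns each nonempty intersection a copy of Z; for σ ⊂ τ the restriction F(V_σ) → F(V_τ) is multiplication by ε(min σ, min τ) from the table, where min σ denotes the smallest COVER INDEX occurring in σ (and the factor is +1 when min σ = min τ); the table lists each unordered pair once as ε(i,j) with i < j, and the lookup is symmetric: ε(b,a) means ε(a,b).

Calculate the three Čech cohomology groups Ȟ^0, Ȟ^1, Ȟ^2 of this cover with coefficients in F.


Ȟ^0(U;F) ≅ 0, Ȟ^1(U;F) ≅ Z/2, Ȟ^2(U;F) ≅ Z

cover nerve:
  V12={q11,q15,q25} V13={q11,q27,q34} V14={q3,q27,q35} V15={q3,q12,q16} V16={q16,q25,q36} V23={q9,q11,q23,q24} V24={q2,q7,q28,q32} V25={q9,q20,q28} V26={q2,q4,q25} V34={q8,q26,q27,q31} V35={q9,q29,q30} V36={q13,q29,q31} V45={q1,q3,q28} V46={q2,q14,q31} V56={q6,q16,q19,q29}
  V123={q11} V126={q25} V134={q27} V145={q3} V156={q16} V235={q9} V245={q28} V246={q2} V346={q31} V356={q29}
C dims 6,15,10; δ0: rk 6, SNF 1^5·2; δ1: rk 9, SNF 1^9
Ȟ^0: (6−6)−0=0 ⇒ 0
Ȟ^1: (15−9)−6=0 plus torsion [2] ⇒ Z/2
Ȟ^2: (10−0)−9=1 ⇒ Z


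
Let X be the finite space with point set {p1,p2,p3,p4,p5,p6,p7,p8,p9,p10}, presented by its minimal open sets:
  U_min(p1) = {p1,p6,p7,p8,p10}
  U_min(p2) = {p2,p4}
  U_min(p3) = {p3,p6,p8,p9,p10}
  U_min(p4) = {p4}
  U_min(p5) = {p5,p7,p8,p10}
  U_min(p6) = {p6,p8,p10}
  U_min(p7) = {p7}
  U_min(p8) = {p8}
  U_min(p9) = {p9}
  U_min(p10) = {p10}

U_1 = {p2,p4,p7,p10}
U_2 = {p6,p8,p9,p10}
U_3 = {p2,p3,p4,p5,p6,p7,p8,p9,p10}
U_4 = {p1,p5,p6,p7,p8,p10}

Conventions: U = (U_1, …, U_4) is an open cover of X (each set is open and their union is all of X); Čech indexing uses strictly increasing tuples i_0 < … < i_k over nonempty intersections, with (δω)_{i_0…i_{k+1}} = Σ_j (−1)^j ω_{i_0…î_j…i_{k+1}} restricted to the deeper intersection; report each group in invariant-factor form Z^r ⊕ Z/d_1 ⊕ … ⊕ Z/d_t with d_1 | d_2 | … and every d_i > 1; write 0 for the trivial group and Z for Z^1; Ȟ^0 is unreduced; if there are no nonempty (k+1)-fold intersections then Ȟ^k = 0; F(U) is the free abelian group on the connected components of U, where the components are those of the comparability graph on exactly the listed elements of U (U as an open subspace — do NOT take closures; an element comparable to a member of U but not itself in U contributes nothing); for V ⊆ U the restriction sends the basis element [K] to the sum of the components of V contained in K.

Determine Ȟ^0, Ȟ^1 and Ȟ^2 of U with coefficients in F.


Ȟ^0 ≅ Z^2,  Ȟ^1 ≅ 0,  Ȟ^2 ≅ 0

intersection data:
  U12={p10} U13={p2,p4,p7,p10} U14={p7,p10} U23={p6,p8,p9,p10} U24={p6,p8,p10} U34={p5,p6,p7,p8,p10}
  U123={p10} U124={p10} U134={p7,p10} U234={p6,p8,p10}
  U1234={p10}
components per intersection:
  U1: {p2,p4} {p7} {p10}
  U2: {p6,p8,p10} {p9}
  U3: {p2,p4} {p3,p5,p6,p7,p8,p9,p10}
  U4: {p1,p5,p6,p7,p8,p10}
  U12: {p10}
  U13: {p2,p4} {p7} {p10}
  U14: {p7} {p10}
  U23: {p6,p8,p10} {p9}
  U24: {p6,p8,p10}
  U34: {p5,p6,p7,p8,p10}
  U123: {p10}
  U124: {p10}
  U134: {p7} {p10}
  U234: {p6,p8,p10}
  U1234: {p10}
C dims 8,10,5,1; δ0: rk 6, SNF 1^6; δ1: rk 4, SNF 1^4; δ2: rk 1, SNF 1^1
Ȟ^0 = (8 − 6) − 0 = 2, so Ȟ^0 ≅ Z^2
Ȟ^1 = (10 − 4) − 6 = 0, so Ȟ^1 ≅ 0
Ȟ^2 = (5 − 1) − 4 = 0, so Ȟ^2 ≅ 0


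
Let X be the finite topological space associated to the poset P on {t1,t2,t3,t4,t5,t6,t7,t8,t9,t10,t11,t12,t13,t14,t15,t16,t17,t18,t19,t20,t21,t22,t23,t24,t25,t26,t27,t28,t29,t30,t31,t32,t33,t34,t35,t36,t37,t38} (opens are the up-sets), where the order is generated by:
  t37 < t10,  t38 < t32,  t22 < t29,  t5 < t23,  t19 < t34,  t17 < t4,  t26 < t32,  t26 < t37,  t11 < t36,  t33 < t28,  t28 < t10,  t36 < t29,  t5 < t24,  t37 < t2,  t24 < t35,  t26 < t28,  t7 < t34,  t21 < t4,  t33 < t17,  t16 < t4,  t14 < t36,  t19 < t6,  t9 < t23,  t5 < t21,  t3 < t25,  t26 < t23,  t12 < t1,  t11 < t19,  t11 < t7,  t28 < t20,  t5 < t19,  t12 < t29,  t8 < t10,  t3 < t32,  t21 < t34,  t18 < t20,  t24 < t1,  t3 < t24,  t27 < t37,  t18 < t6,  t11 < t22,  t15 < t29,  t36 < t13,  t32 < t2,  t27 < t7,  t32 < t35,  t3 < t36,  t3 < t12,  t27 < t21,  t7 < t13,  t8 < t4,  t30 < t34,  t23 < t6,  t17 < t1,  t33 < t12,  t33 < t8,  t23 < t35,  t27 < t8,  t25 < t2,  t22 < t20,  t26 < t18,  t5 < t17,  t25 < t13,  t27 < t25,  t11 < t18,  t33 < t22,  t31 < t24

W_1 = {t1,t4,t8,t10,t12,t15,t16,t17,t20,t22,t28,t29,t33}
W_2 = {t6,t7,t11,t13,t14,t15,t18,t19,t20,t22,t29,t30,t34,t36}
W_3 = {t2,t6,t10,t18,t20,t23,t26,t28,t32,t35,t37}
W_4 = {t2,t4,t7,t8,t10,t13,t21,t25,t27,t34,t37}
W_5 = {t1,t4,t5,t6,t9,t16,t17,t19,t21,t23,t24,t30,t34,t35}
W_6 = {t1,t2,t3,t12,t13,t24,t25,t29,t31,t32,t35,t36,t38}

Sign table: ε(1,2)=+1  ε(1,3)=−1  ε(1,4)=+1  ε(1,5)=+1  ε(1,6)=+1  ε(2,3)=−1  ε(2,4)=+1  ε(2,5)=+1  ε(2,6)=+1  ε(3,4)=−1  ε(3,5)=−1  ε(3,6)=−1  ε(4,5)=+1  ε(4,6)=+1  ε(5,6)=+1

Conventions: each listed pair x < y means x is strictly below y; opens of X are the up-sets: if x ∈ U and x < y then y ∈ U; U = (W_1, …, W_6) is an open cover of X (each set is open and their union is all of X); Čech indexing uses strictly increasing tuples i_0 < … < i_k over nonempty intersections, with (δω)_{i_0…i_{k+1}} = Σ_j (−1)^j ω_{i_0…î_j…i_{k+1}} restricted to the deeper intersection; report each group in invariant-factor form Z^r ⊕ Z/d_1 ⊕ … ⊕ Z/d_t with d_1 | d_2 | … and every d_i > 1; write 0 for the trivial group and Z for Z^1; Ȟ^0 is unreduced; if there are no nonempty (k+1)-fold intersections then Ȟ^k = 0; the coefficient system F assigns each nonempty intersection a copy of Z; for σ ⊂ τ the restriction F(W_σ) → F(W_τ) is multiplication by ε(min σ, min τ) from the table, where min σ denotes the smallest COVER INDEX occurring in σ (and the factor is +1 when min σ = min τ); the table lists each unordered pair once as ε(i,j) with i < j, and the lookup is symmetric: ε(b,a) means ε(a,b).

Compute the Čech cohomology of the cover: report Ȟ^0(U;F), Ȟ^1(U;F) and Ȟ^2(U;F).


Ȟ^0 = Z,  Ȟ^1 = 0,  Ȟ^2 = Z/2

cover nerve:
  W12={t15,t20,t22,t29} W13={t10,t20,t28} W14={t4,t8,t10} W15={t1,t4,t16,t17} W16={t1,t12,t29} W23={t6,t18,t20} W24={t7,t13,t34} W25={t6,t19,t30,t34} W26={t13,t29,t36} W34={t2,t10,t37} W35={t6,t23,t35} W36={t2,t32,t35} W45={t4,t21,t34} W46={t2,t13,t25} W56={t1,t24,t35}
  W123={t20} W126={t29} W134={t10} W145={t4} W156={t1} W235={t6} W245={t34} W246={t13} W346={t2} W356={t35}
C dims 6,15,10; δ0: rk 5, SNF 1^5; δ1: rk 10, SNF 1^9·2
Ȟ^0: (6−5)−0=1 ⇒ Z
Ȟ^1: (15−10)−5=0 ⇒ 0
Ȟ^2: (10−0)−10=0 plus torsion [2] ⇒ Z/2


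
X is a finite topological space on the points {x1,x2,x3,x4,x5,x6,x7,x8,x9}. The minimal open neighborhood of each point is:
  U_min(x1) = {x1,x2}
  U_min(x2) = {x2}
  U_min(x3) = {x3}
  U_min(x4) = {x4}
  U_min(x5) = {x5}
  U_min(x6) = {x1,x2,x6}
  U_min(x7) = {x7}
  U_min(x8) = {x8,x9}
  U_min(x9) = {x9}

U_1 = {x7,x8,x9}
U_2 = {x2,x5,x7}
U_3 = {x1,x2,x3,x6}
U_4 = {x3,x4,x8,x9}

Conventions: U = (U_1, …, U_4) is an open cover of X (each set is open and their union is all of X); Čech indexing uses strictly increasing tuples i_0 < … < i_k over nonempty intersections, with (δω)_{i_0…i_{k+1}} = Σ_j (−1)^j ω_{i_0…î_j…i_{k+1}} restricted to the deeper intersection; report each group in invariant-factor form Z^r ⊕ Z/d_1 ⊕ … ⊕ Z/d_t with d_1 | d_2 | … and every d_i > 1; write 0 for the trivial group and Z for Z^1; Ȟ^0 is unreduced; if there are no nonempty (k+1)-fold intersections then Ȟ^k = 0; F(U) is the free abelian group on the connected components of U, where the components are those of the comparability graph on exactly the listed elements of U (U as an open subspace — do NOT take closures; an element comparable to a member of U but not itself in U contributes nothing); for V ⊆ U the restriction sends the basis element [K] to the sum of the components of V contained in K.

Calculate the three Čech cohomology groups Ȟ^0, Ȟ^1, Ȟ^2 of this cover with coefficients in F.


Ȟ^0(U;F) ≅ Z^6, Ȟ^1(U;F) ≅ 0, Ȟ^2(U;F) ≅ 0

nonempty overlaps:
  U12={x7} U14={x8,x9} U23={x2} U34={x3}
components per intersection:
  U1: {x7} {x8,x9}
  U2: {x2} {x5} {x7}
  U3: {x1,x2,x6} {x3}
  U4: {x3} {x4} {x8,x9}
  U12: {x7}
  U14: {x8,x9}
  U23: {x2}
  U34: {x3}
C dims 10,4; δ0: rk 4, SNF 1^4
degree 0: 10−4−0 = 6 → Ȟ^0 ≅ Z^6
degree 1: 4−0−4 = 0 → Ȟ^1 ≅ 0
degree 2: 0−0−0 = 0 → Ȟ^2 ≅ 0


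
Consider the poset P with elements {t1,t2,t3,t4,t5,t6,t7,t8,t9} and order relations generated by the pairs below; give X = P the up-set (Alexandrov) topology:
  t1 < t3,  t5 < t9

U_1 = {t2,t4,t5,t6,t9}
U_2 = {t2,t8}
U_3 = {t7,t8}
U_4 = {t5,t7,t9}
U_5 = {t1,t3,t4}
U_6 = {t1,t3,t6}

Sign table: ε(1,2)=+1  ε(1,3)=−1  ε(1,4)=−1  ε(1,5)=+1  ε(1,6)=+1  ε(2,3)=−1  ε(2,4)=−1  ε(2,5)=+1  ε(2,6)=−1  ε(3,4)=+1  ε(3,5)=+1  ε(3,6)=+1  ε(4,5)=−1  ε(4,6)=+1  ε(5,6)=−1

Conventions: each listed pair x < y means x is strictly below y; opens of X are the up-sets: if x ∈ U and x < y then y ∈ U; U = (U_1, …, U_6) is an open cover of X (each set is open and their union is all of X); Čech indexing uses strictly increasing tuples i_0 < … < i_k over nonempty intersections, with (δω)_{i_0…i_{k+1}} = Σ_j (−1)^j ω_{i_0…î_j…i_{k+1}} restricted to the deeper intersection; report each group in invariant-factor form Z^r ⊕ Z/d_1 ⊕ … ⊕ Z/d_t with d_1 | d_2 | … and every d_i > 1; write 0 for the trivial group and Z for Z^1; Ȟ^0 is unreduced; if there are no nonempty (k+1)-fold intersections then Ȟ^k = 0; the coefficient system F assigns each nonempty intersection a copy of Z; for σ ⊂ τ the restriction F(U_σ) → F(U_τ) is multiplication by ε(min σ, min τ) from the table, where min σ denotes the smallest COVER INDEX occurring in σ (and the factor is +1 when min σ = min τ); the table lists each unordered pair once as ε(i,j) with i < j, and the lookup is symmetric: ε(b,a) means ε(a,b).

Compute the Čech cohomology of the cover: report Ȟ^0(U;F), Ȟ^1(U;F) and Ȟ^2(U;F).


nerve simplices:
  U12={t2} U14={t5,t9} U15={t4} U16={t6} U23={t8} U34={t7} U56={t1,t3}
C dims 6,7; δ0: rk 6, SNF 1^5·2
degree 0: 6−6−0 = 0 → Ȟ^0 ≅ 0
degree 1: 7−0−6 = 1 plus torsion [2] → Ȟ^1 ≅ Z ⊕ Z/2
degree 2: 0−0−0 = 0 → Ȟ^2 ≅ 0

Ȟ^0 ≅ 0; Ȟ^1 ≅ Z ⊕ Z/2; Ȟ^2 ≅ 0


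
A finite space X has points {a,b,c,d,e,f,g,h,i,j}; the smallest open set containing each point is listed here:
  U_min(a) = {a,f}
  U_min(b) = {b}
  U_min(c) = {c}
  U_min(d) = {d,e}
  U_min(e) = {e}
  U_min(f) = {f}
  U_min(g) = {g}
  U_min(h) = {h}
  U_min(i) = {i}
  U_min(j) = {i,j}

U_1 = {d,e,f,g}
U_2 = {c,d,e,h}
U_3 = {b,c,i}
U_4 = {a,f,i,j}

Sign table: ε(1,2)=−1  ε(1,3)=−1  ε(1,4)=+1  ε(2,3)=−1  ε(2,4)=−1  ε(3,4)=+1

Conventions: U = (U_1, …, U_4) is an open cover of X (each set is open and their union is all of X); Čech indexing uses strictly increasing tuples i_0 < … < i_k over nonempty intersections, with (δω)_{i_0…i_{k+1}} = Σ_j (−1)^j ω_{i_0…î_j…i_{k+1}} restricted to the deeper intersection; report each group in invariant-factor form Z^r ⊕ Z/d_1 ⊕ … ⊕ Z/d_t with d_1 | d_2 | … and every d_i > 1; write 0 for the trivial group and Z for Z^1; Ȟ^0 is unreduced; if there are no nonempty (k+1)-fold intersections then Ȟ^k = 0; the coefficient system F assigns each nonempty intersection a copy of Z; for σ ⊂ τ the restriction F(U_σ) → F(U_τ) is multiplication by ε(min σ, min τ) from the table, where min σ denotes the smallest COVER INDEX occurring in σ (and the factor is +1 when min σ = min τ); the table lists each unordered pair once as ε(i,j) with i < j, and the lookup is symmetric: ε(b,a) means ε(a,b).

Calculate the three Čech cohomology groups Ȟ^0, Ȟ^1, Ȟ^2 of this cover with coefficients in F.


nerve simplices:
  U12={d,e} U14={f} U23={c} U34={i}
C dims 4,4; δ0: rk 3, SNF 1^3
degree 0: 4−3−0 = 1 → Ȟ^0 ≅ Z
degree 1: 4−0−3 = 1 → Ȟ^1 ≅ Z
degree 2: 0−0−0 = 0 → Ȟ^2 ≅ 0

Ȟ^0 ≅ Z,  Ȟ^1 ≅ Z,  Ȟ^2 ≅ 0


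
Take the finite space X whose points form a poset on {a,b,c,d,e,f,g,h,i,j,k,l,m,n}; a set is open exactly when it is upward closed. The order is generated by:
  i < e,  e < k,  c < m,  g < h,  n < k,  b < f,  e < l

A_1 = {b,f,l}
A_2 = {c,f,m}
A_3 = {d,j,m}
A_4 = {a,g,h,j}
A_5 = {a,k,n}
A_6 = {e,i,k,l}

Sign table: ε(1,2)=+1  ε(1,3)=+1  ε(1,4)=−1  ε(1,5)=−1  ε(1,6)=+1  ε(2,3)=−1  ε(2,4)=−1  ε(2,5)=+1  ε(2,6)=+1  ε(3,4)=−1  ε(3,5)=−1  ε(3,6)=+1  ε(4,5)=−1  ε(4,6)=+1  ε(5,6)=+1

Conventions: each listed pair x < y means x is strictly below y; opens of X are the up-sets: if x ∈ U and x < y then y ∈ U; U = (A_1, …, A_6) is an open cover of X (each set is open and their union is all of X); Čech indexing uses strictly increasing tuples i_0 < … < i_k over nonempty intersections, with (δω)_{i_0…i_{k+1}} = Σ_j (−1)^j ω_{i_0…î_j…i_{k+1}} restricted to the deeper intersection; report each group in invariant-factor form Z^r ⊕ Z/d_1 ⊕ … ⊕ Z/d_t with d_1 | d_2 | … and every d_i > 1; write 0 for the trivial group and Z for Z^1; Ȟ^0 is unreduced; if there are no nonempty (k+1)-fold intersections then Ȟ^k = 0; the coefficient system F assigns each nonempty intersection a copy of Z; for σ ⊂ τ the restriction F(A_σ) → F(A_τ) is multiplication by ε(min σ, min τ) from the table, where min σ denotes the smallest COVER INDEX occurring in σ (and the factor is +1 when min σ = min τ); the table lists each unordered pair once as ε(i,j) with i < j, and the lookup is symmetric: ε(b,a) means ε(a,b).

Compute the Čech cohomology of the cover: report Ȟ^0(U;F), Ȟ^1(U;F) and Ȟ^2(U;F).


cover nerve:
  A12={f} A16={l} A23={m} A34={j} A45={a} A56={k}
C dims 6,6; δ0: rk 6, SNF 1^5·2
Ȟ^0: (6−6)−0=0 ⇒ 0
Ȟ^1: (6−0)−6=0 plus torsion [2] ⇒ Z/2
Ȟ^2: (0−0)−0=0 ⇒ 0

Ȟ^0 ≅ 0, Ȟ^1 ≅ Z/2, Ȟ^2 ≅ 0


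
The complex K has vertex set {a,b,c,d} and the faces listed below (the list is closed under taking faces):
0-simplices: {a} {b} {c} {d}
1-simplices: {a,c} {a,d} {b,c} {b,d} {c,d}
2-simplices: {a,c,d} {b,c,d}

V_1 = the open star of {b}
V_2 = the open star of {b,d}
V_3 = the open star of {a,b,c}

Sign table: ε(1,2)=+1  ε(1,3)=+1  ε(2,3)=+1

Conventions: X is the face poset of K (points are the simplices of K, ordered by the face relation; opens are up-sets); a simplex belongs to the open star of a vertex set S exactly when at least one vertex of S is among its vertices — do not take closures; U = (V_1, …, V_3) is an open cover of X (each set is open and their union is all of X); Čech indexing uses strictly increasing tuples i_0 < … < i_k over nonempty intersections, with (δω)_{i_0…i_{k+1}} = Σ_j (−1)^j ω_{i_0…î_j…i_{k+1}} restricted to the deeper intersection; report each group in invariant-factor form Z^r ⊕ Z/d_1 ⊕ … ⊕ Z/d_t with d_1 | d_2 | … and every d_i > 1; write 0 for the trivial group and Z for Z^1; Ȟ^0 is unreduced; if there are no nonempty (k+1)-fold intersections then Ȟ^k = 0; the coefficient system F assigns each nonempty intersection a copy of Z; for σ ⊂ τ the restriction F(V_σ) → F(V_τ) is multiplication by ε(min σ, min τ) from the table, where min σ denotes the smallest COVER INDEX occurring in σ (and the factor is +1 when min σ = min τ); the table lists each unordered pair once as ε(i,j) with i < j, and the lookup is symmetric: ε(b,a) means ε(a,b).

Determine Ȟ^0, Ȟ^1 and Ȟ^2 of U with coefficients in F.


Ȟ^0(U;F) ≅ Z, Ȟ^1(U;F) ≅ 0 and Ȟ^2(U;F) ≅ 0

nonempty intersections:
  V1={{b},{b,c},{b,d},{b,c,d}} V2={{b},{d},{a,d},{b,c},{b,d},{c,d},{a,c,d},{b,c,d}} V3={{a},{b},{c},{a,c},{a,d},{b,c},{b,d},{c,d},{a,c,d},{b,c,d}}
  V12={{b},{b,c},{b,d},{b,c,d}} V13={{b},{b,c},{b,d},{b,c,d}} V23={{b},{a,d},{b,c},{b,d},{c,d},{a,c,d},{b,c,d}}
  V123={{b},{b,c},{b,d},{b,c,d}}
C dims 3,3,1; δ0: rk 2, SNF 1^2; δ1: rk 1, SNF 1^1
Ȟ^0: (3−2)−0=1 ⇒ Z
Ȟ^1: (3−1)−2=0 ⇒ 0
Ȟ^2: (1−0)−1=0 ⇒ 0


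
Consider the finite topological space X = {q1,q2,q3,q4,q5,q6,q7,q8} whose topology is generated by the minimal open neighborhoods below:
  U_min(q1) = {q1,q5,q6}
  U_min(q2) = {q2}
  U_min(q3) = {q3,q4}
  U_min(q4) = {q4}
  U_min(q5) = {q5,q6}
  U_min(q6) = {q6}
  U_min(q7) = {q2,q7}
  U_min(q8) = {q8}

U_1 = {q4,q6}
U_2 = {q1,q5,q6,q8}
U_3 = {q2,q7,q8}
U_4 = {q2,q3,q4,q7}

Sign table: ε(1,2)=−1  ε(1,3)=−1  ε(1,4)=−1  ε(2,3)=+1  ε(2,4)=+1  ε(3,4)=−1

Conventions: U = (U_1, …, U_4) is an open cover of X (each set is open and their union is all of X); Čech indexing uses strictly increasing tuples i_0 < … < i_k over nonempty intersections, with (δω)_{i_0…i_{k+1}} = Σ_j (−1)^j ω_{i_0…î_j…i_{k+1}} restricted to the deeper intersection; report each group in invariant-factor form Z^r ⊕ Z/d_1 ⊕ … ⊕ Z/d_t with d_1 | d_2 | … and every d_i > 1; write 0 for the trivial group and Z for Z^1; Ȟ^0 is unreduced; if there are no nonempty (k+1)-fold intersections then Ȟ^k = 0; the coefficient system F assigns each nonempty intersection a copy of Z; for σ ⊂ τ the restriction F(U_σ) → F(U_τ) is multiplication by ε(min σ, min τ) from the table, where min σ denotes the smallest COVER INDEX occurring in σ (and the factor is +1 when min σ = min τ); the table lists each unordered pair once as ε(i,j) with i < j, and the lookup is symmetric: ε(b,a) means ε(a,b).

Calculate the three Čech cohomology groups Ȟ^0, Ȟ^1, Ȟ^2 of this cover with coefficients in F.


Ȟ^0 = 0; Ȟ^1 = Z/2; Ȟ^2 = 0

intersection data:
  U12={q6} U14={q4} U23={q8} U34={q2,q7}
C dims 4,4; δ0: rk 4, SNF 1^3·2
Ȟ^0 = (4 − 4) − 0 = 0, so Ȟ^0 ≅ 0
Ȟ^1 = (4 − 0) − 4 = 0 plus torsion [2], so Ȟ^1 ≅ Z/2
Ȟ^2 = (0 − 0) − 0 = 0, so Ȟ^2 ≅ 0


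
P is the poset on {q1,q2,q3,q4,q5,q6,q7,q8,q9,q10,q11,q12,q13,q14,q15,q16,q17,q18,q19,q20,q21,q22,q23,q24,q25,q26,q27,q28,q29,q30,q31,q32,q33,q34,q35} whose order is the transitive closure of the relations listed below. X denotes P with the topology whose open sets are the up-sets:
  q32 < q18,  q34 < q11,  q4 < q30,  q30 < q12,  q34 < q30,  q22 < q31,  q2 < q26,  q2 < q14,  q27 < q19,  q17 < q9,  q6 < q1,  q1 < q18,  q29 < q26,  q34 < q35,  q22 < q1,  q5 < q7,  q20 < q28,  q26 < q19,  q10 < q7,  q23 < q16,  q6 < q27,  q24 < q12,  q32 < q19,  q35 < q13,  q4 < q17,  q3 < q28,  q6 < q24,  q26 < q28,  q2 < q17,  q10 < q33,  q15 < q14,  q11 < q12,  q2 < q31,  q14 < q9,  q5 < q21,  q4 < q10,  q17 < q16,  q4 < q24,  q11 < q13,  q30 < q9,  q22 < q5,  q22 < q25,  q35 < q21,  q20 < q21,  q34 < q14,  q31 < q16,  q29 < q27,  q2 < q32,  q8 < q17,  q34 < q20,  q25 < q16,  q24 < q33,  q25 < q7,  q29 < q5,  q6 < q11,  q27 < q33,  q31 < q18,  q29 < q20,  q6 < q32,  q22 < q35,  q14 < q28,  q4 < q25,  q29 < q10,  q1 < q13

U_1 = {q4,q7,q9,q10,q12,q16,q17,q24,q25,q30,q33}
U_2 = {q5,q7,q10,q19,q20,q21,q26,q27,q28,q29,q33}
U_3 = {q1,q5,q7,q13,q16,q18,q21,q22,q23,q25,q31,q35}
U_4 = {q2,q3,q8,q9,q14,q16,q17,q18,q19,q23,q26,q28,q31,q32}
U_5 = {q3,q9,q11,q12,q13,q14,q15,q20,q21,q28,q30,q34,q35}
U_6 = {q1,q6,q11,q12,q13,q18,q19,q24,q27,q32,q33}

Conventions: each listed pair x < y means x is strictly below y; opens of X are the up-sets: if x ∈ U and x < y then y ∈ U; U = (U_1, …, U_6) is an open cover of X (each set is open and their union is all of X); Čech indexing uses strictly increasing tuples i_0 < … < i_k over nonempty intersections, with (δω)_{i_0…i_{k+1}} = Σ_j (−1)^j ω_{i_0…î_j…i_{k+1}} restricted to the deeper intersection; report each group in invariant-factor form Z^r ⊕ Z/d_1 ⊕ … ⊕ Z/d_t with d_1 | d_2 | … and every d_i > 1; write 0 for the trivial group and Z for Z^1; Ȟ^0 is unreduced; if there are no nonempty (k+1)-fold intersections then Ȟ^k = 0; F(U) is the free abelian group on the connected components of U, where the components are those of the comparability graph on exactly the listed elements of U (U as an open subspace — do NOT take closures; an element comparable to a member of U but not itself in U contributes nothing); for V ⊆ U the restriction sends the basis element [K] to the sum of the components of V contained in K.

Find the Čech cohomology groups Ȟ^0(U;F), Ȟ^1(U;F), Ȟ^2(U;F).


nonempty overlaps:
  U12={q7,q10,q33} U13={q7,q16,q25} U14={q9,q16,q17} U15={q9,q12,q30} U16={q12,q24,q33} U23={q5,q7,q21} U24={q19,q26,q28} U25={q20,q21,q28} U26={q19,q27,q33} U34={q16,q18,q23,q31} U35={q13,q21,q35} U36={q1,q13,q18} U45={q3,q9,q14,q28} U46={q18,q19,q32} U56={q11,q12,q13}
  U123={q7} U126={q33} U134={q16} U145={q9} U156={q12} U235={q21} U245={q28} U246={q19} U346={q18} U356={q13}
components per intersection:
  U1: {q4,q7,q9,q10,q12,q16,q17,q24,q25,q30,q33}
  U2: {q5,q7,q10,q19,q20,q21,q26,q27,q28,q29,q33}
  U3: {q1,q5,q7,q13,q16,q18,q21,q22,q23,q25,q31,q35}
  U4: {q2,q3,q8,q9,q14,q16,q17,q18,q19,q23,q26,q28,q31,q32}
  U5: {q3,q9,q11,q12,q13,q14,q15,q20,q21,q28,q30,q34,q35}
  U6: {q1,q6,q11,q12,q13,q18,q19,q24,q27,q32,q33}
  U12: {q7,q10,q33}
  U13: {q7,q16,q25}
  U14: {q9,q16,q17}
  U15: {q9,q12,q30}
  U16: {q12,q24,q33}
  U23: {q5,q7,q21}
  U24: {q19,q26,q28}
  U25: {q20,q21,q28}
  U26: {q19,q27,q33}
  U34: {q16,q18,q23,q31}
  U35: {q13,q21,q35}
  U36: {q1,q13,q18}
  U45: {q3,q9,q14,q28}
  U46: {q18,q19,q32}
  U56: {q11,q12,q13}
  U123: {q7}
  U126: {q33}
  U134: {q16}
  U145: {q9}
  U156: {q12}
  U235: {q21}
  U245: {q28}
  U246: {q19}
  U346: {q18}
  U356: {q13}
C dims 6,15,10; δ0: rk 5, SNF 1^5; δ1: rk 10, SNF 1^9·2
degree 0: 6−5−0 = 1 → Ȟ^0 ≅ Z
degree 1: 15−10−5 = 0 → Ȟ^1 ≅ 0
degree 2: 10−0−10 = 0 plus torsion [2] → Ȟ^2 ≅ Z/2

Ȟ^0 = Z,  Ȟ^1 = 0,  Ȟ^2 = Z/2


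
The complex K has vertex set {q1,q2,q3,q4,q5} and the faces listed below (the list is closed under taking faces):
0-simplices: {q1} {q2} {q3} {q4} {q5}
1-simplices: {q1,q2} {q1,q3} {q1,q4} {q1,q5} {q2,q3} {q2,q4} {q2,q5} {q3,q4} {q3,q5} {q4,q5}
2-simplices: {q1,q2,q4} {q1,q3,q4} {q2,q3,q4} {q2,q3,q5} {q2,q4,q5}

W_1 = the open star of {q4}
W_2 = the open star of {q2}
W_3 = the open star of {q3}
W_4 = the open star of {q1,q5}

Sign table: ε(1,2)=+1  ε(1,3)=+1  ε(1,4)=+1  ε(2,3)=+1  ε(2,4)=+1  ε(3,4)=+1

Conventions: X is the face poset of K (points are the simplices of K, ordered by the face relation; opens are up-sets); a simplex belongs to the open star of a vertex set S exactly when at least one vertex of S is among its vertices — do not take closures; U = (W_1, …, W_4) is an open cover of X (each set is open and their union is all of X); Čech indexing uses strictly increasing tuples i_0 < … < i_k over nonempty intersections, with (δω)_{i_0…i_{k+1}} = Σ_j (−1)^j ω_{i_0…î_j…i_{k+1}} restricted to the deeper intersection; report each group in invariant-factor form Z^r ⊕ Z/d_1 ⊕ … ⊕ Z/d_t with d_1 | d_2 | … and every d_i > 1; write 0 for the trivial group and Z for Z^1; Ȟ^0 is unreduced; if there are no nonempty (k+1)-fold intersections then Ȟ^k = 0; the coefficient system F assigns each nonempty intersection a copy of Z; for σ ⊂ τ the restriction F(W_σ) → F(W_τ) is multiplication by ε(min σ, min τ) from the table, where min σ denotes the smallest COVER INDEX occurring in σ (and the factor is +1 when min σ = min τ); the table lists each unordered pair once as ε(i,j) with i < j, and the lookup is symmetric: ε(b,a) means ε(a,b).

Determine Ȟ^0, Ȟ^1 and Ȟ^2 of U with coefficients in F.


Ȟ^0 = Z, Ȟ^1 = 0 and Ȟ^2 = Z

nerve of the cover:
  W1={{q4},{q1,q4},{q2,q4},{q3,q4},{q4,q5},{q1,q2,q4},{q1,q3,q4},{q2,q3,q4},{q2,q4,q5}} W2={{q2},{q1,q2},{q2,q3},{q2,q4},{q2,q5},{q1,q2,q4},{q2,q3,q4},{q2,q3,q5},{q2,q4,q5}} W3={{q3},{q1,q3},{q2,q3},{q3,q4},{q3,q5},{q1,q3,q4},{q2,q3,q4},{q2,q3,q5}} W4={{q1},{q5},{q1,q2},{q1,q3},{q1,q4},{q1,q5},{q2,q5},{q3,q5},{q4,q5},{q1,q2,q4},{q1,q3,q4},{q2,q3,q5},{q2,q4,q5}}
  W12={{q2,q4},{q1,q2,q4},{q2,q3,q4},{q2,q4,q5}} W13={{q3,q4},{q1,q3,q4},{q2,q3,q4}} W14={{q1,q4},{q4,q5},{q1,q2,q4},{q1,q3,q4},{q2,q4,q5}} W23={{q2,q3},{q2,q3,q4},{q2,q3,q5}} W24={{q1,q2},{q2,q5},{q1,q2,q4},{q2,q3,q5},{q2,q4,q5}} W34={{q1,q3},{q3,q5},{q1,q3,q4},{q2,q3,q5}}
  W123={{q2,q3,q4}} W124={{q1,q2,q4},{q2,q4,q5}} W134={{q1,q3,q4}} W234={{q2,q3,q5}}
C dims 4,6,4; δ0: rk 3, SNF 1^3; δ1: rk 3, SNF 1^3
Ȟ^0 = (4 − 3) − 0 = 1, so Ȟ^0 ≅ Z
Ȟ^1 = (6 − 3) − 3 = 0, so Ȟ^1 ≅ 0
Ȟ^2 = (4 − 0) − 3 = 1, so Ȟ^2 ≅ Z
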